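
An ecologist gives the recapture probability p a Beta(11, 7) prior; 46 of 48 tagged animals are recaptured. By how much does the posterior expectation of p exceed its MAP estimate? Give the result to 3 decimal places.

Posterior: Beta(11+46, 7+2) = Beta(57, 9).
Mode = (57−1)/(57+9−2) = 56/64 = 0.875.
Mean = 57/(57+9) = 57/66 = 0.864.
Difference = 0.864 − 0.875 = -0.011.

-0.011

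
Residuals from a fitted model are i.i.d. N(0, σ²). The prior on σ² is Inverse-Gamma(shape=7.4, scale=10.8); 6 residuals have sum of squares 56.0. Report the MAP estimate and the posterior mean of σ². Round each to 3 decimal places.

MAP estimate = 3.404, posterior mean = 4.128

Posterior: Inverse-Gamma(shape = 7.4+6/2 = 10.4, scale = 10.8+56.0/2 = 38.8).
Mode = β/(α+1) = 38.8/11.4 = 3.404.
Mean = β/(α−1) = 38.8/9.4 = 4.128.
The mean is pulled above the mode by the posterior's right skew.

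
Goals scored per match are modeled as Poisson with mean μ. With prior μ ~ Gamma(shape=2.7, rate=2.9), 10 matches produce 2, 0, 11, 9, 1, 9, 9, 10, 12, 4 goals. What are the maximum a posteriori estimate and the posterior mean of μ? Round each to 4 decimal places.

MAP: 5.3256. Posterior mean: 5.4031.

Σ counts = 67. Posterior: Gamma(shape = 2.7+67 = 69.7, rate = 2.9+10 = 12.9).
Mode = (α−1)/β = 68.7/12.9 = 5.3256.
Mean = α/β = 69.7/12.9 = 5.4031.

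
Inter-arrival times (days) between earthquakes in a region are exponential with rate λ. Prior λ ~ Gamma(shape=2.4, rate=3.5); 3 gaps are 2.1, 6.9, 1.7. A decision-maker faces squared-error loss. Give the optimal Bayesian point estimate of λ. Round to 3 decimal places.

Σ times = 10.7. Posterior: Gamma(shape = 2.4+3 = 5.4, rate = 3.5+10.7 = 14.2).
Mode = (α−1)/β = 4.4/14.2 = 0.310.
Mean = α/β = 5.4/14.2 = 0.380.
Squared-error loss ⇒ the optimal estimator is the posterior mean.

0.380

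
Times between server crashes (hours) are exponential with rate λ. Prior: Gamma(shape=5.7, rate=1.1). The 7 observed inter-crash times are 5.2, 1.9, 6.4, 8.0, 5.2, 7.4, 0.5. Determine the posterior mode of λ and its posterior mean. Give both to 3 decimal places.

Σ times = 34.6. Posterior: Gamma(shape = 5.7+7 = 12.7, rate = 1.1+34.6 = 35.7).
Mode = (α−1)/β = 11.7/35.7 = 0.328.
Mean = α/β = 12.7/35.7 = 0.356.

λ_MAP = 0.328, E[λ|data] = 0.356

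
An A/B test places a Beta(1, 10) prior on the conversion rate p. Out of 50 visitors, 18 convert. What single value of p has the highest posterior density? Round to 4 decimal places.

0.3051

Posterior: Beta(1+18, 10+32) = Beta(19, 42).
Mode = (19−1)/(19+42−2) = 18/59 = 0.3051.
Mean = 19/(19+42) = 19/61 = 0.3115.
This is the posterior mode — the MAP estimate.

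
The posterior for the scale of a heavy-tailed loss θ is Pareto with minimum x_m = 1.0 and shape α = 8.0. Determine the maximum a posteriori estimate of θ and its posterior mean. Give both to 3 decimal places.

The Pareto density is strictly decreasing on [x_m, ∞), so the mode is x_m = 1.000.
Mean = α·x_m/(α−1) = 8.0·1.0/7.0 = 1.143.

θ_MAP = 1.000, E[θ|data] = 1.143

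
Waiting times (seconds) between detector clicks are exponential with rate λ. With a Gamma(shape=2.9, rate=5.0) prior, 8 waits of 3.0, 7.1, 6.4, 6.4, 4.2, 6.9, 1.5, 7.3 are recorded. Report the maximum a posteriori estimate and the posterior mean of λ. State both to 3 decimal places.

MAP: 0.207. Posterior mean: 0.228.

Σ times = 42.8. Posterior: Gamma(shape = 2.9+8 = 10.9, rate = 5.0+42.8 = 47.8).
Mode = (α−1)/β = 9.9/47.8 = 0.207.
Mean = α/β = 10.9/47.8 = 0.228.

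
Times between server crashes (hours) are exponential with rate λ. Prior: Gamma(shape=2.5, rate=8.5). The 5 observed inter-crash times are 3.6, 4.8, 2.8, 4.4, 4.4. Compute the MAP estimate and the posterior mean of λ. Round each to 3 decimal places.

MAP: 0.228. Posterior mean: 0.263.

Σ times = 20.0. Posterior: Gamma(shape = 2.5+5 = 7.5, rate = 8.5+20.0 = 28.5).
Mode = (α−1)/β = 6.5/28.5 = 0.228.
Mean = α/β = 7.5/28.5 = 0.263.
Mean > mode: the posterior has a right tail.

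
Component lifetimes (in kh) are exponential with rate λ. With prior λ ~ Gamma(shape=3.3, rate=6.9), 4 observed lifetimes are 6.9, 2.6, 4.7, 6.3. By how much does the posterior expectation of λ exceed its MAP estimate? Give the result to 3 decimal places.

0.036

Σ times = 20.5. Posterior: Gamma(shape = 3.3+4 = 7.3, rate = 6.9+20.5 = 27.4).
Mode = (α−1)/β = 6.3/27.4 = 0.230.
Mean = α/β = 7.3/27.4 = 0.266.
Difference = 0.266 − 0.230 = 0.036.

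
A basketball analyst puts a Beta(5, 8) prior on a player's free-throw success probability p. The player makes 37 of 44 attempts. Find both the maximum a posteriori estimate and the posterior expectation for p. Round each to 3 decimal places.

MAP = 0.745, posterior mean = 0.737

Posterior: Beta(5+37, 8+7) = Beta(42, 15).
Mode = (42−1)/(42+15−2) = 41/55 = 0.745.
Mean = 42/(42+15) = 42/57 = 0.737.
The posterior is left-skewed, so the mode exceeds the mean.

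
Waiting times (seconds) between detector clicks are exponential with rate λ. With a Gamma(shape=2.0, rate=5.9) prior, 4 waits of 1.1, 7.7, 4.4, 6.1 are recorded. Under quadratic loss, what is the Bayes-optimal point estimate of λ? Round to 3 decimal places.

Σ times = 19.3. Posterior: Gamma(shape = 2.0+4 = 6.0, rate = 5.9+19.3 = 25.2).
Mode = (α−1)/β = 5.0/25.2 = 0.198.
Mean = α/β = 6.0/25.2 = 0.238.
Quadratic loss ⇒ the optimal estimator is the posterior mean.

0.238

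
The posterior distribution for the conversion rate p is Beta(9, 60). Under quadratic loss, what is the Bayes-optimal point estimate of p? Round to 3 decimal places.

Mode = (9−1)/(9+60−2) = 8/67 = 0.119.
Mean = 9/(9+60) = 9/69 = 0.130.
Quadratic loss ⇒ the optimal estimator is the posterior mean.

0.130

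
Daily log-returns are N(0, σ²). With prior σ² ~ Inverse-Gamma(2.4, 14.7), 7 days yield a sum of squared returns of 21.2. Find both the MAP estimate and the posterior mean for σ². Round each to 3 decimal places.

MAP estimate = 3.667, posterior mean = 5.163

Posterior: Inverse-Gamma(shape = 2.4+7/2 = 5.9, scale = 14.7+21.2/2 = 25.3).
Mode = β/(α+1) = 25.3/6.9 = 3.667.
Mean = β/(α−1) = 25.3/4.9 = 5.163.
Right-skewed posterior ⇒ mode < mean.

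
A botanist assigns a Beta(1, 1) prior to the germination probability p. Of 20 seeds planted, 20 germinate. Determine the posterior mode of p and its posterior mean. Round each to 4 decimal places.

MAP = 1.0000, posterior mean = 0.9545

Posterior: Beta(1+20, 1+0) = Beta(21, 1).
Since β = 1 ≤ 1 and α > 1, the Beta density is monotone increasing on [0,1]; the mode is at 1.
Mean = 21/(21+1) = 0.9545.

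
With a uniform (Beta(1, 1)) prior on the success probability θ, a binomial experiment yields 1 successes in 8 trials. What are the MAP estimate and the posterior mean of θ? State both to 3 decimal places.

MAP estimate = 0.125, posterior mean = 0.200

Posterior: Beta(1+1, 1+7) = Beta(2, 8).
Mode = (2−1)/(2+8−2) = 1/8 = 0.125.
With a flat prior the MAP equals the MLE, 1/8.
Mean = 2/(2+8) = 2/10 = 0.200.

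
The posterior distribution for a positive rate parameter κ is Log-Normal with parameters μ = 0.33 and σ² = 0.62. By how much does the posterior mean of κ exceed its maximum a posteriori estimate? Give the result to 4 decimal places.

Mode = exp(μ − σ²) = exp(-0.29) = 0.7483.
Mean = exp(μ + σ²/2) = exp(0.640) = 1.8965.
Difference = 1.8965 − 0.7483 = 1.1482.

1.1482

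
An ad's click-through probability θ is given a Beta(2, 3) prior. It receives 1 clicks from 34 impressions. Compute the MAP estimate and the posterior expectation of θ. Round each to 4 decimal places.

Posterior: Beta(2+1, 3+33) = Beta(3, 36).
Mode = (3−1)/(3+36−2) = 2/37 = 0.0541.
Mean = 3/(3+36) = 3/39 = 0.0769.

θ_MAP = 0.0541, E[θ|data] = 0.0769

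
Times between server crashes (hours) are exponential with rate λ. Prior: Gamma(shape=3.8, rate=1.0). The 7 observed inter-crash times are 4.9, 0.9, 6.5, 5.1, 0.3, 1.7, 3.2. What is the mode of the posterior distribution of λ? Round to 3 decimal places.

0.415

Σ times = 22.6. Posterior: Gamma(shape = 3.8+7 = 10.8, rate = 1.0+22.6 = 23.6).
Mode = (α−1)/β = 9.8/23.6 = 0.415.
Mean = α/β = 10.8/23.6 = 0.458.
This is the posterior mode — the MAP estimate.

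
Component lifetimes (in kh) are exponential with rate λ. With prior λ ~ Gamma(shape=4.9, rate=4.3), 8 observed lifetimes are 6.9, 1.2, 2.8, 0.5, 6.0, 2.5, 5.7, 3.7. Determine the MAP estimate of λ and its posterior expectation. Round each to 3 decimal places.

MAP: 0.354. Posterior mean: 0.384.

Σ times = 29.3. Posterior: Gamma(shape = 4.9+8 = 12.9, rate = 4.3+29.3 = 33.6).
Mode = (α−1)/β = 11.9/33.6 = 0.354.
Mean = α/β = 12.9/33.6 = 0.384.
The mean is pulled above the mode by the posterior's right skew.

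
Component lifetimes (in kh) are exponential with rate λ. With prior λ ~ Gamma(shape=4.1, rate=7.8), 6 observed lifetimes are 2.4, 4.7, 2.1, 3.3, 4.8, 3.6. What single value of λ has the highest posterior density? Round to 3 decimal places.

0.317

Σ times = 20.9. Posterior: Gamma(shape = 4.1+6 = 10.1, rate = 7.8+20.9 = 28.7).
Mode = (α−1)/β = 9.1/28.7 = 0.317.
Mean = α/β = 10.1/28.7 = 0.352.
This is the posterior mode — the MAP estimate.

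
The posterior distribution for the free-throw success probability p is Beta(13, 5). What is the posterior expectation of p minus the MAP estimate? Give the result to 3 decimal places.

-0.028

Mode = (13−1)/(13+5−2) = 12/16 = 0.750.
Mean = 13/(13+5) = 13/18 = 0.722.
Difference = 0.722 − 0.750 = -0.028.
Left-skewed posterior ⇒ mean < mode.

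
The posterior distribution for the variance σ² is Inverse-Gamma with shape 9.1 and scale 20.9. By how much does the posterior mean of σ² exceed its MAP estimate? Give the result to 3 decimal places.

0.511

Mode = β/(α+1) = 20.9/10.1 = 2.069.
Mean = β/(α−1) = 20.9/8.1 = 2.580.
Difference = 2.580 − 2.069 = 0.511.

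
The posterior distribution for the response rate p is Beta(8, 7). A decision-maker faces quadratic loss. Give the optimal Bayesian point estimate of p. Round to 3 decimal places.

Mode = (8−1)/(8+7−2) = 7/13 = 0.538.
Mean = 8/(8+7) = 8/15 = 0.533.
Quadratic loss ⇒ the optimal estimator is the posterior mean.

0.533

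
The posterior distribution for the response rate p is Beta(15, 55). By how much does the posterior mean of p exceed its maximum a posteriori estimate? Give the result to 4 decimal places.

0.0084

Mode = (15−1)/(15+55−2) = 14/68 = 0.2059.
Mean = 15/(15+55) = 15/70 = 0.2143.
Difference = 0.2143 − 0.2059 = 0.0084.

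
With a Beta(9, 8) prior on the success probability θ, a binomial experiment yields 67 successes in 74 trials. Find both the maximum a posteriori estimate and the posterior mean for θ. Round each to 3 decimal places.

MAP = 0.843; posterior mean = 0.835

Posterior: Beta(9+67, 8+7) = Beta(76, 15).
Mode = (76−1)/(76+15−2) = 75/89 = 0.843.
Mean = 76/(76+15) = 76/91 = 0.835.
The mean is pulled below the mode by the posterior's left skew.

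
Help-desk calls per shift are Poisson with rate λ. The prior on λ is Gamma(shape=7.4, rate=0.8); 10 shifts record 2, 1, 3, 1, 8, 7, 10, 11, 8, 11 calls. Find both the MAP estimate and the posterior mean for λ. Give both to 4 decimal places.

MAP = 6.3333, posterior mean = 6.4259

Σ counts = 62. Posterior: Gamma(shape = 7.4+62 = 69.4, rate = 0.8+10 = 10.8).
Mode = (α−1)/β = 68.4/10.8 = 6.3333.
Mean = α/β = 69.4/10.8 = 6.4259.
The mean is pulled above the mode by the posterior's right skew.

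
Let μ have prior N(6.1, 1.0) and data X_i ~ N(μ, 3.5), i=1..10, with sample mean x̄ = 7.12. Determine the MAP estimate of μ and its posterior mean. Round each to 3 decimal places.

Posterior for μ is Normal. Precision-weighted mean: (1/1.0·6.1 + 10/3.5·7.12) / (1/1.0 + 10/3.5) = 6.856.
A Normal posterior is symmetric, so mode = mean.

MAP = 6.856; posterior mean = 6.856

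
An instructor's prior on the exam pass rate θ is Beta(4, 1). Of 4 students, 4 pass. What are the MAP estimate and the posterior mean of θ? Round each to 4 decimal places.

MAP = 1.0000; posterior mean = 0.8889

Posterior: Beta(4+4, 1+0) = Beta(8, 1).
Since β = 1 ≤ 1 and α > 1, the Beta density is monotone increasing on [0,1]; the mode is at 1.
Mean = 8/(8+1) = 0.8889.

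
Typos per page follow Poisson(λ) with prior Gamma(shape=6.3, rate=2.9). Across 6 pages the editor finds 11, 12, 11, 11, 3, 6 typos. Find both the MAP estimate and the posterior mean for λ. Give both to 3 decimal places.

MAP = 6.663, posterior mean = 6.775

Σ counts = 54. Posterior: Gamma(shape = 6.3+54 = 60.3, rate = 2.9+6 = 8.9).
Mode = (α−1)/β = 59.3/8.9 = 6.663.
Mean = α/β = 60.3/8.9 = 6.775.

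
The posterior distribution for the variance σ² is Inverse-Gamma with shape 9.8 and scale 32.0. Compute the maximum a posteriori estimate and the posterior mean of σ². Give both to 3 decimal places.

Mode = β/(α+1) = 32.0/10.8 = 2.963.
Mean = β/(α−1) = 32.0/8.8 = 3.636.

MAP = 2.963; posterior mean = 3.636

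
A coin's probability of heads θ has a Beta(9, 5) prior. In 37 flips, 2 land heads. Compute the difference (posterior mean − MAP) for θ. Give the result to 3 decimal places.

Posterior: Beta(9+2, 5+35) = Beta(11, 40).
Mode = (11−1)/(11+40−2) = 10/49 = 0.204.
Mean = 11/(11+40) = 11/51 = 0.216.
Difference = 0.216 − 0.204 = 0.012.

0.012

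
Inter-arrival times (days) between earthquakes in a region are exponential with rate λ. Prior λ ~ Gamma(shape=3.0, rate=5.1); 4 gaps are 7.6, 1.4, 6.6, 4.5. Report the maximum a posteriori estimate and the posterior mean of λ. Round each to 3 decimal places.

Σ times = 20.1. Posterior: Gamma(shape = 3.0+4 = 7.0, rate = 5.1+20.1 = 25.2).
Mode = (α−1)/β = 6.0/25.2 = 0.238.
Mean = α/β = 7.0/25.2 = 0.278.
The mean is pulled above the mode by the posterior's right skew.

λ_MAP = 0.238, E[λ|data] = 0.278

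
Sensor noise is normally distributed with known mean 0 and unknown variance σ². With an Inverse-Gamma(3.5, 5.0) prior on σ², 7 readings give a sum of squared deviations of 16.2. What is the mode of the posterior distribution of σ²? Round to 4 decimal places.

Posterior: Inverse-Gamma(shape = 3.5+7/2 = 7.0, scale = 5.0+16.2/2 = 13.1).
Mode = β/(α+1) = 13.1/8.0 = 1.6375.
Mean = β/(α−1) = 13.1/6.0 = 2.1833.
This is the posterior mode — the MAP estimate.

1.6375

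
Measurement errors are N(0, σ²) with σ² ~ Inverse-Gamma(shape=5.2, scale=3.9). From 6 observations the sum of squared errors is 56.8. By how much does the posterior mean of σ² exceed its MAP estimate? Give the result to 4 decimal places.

0.9752

Posterior: Inverse-Gamma(shape = 5.2+6/2 = 8.2, scale = 3.9+56.8/2 = 32.3).
Mode = β/(α+1) = 32.3/9.2 = 3.5109.
Mean = β/(α−1) = 32.3/7.2 = 4.4861.
Difference = 4.4861 − 3.5109 = 0.9752.
The mean is pulled above the mode by the posterior's right skew.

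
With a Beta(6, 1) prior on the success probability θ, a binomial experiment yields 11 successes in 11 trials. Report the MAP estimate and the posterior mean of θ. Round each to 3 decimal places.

Posterior: Beta(6+11, 1+0) = Beta(17, 1).
Since β = 1 ≤ 1 and α > 1, the Beta density is monotone increasing on [0,1]; the mode is at 1.
Mean = 17/(17+1) = 0.944.
Mode > mean: the posterior has a left tail.

MAP = 1.000, posterior mean = 0.944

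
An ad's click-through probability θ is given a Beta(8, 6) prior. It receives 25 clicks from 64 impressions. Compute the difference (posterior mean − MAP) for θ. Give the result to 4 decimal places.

0.0020

Posterior: Beta(8+25, 6+39) = Beta(33, 45).
Mode = (33−1)/(33+45−2) = 32/76 = 0.4211.
Mean = 33/(33+45) = 33/78 = 0.4231.
Difference = 0.4231 − 0.4211 = 0.0020.
The mean is pulled above the mode by the posterior's right skew.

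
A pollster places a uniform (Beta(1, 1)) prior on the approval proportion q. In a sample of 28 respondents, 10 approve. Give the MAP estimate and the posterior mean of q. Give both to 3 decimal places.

MAP estimate = 0.357, posterior mean = 0.367

Posterior: Beta(1+10, 1+18) = Beta(11, 19).
Mode = (11−1)/(11+19−2) = 10/28 = 0.357.
With a flat prior the MAP equals the MLE, 10/28.
Mean = 11/(11+19) = 11/30 = 0.367.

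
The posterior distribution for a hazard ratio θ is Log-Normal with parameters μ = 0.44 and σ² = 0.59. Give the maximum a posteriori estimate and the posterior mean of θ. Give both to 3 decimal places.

Mode = exp(μ − σ²) = exp(-0.15) = 0.861.
Mean = exp(μ + σ²/2) = exp(0.735) = 2.085.

MAP = 0.861; posterior mean = 2.085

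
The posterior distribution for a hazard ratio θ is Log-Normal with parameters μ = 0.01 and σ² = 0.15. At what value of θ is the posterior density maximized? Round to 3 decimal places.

0.869

Mode = exp(μ − σ²) = exp(-0.14) = 0.869.
Mean = exp(μ + σ²/2) = exp(0.085) = 1.089.
This is the posterior mode — the MAP estimate.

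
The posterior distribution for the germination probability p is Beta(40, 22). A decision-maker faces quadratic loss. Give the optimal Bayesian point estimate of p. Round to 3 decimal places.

Mode = (40−1)/(40+22−2) = 39/60 = 0.650.
Mean = 40/(40+22) = 40/62 = 0.645.
Quadratic loss ⇒ the optimal estimator is the posterior mean.

0.645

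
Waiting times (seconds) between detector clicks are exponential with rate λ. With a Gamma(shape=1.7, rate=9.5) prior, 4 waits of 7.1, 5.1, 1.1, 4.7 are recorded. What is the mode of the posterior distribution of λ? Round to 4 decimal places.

Σ times = 18.0. Posterior: Gamma(shape = 1.7+4 = 5.7, rate = 9.5+18.0 = 27.5).
Mode = (α−1)/β = 4.7/27.5 = 0.1709.
Mean = α/β = 5.7/27.5 = 0.2073.
This is the posterior mode — the MAP estimate.

0.1709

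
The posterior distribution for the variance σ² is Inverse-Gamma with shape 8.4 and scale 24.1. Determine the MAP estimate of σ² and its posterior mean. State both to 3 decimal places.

Mode = β/(α+1) = 24.1/9.4 = 2.564.
Mean = β/(α−1) = 24.1/7.4 = 3.257.

MAP: 2.564. Posterior mean: 3.257.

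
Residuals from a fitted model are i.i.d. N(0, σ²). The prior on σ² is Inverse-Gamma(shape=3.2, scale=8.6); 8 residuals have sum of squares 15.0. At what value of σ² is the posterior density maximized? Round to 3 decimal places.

Posterior: Inverse-Gamma(shape = 3.2+8/2 = 7.2, scale = 8.6+15.0/2 = 16.1).
Mode = β/(α+1) = 16.1/8.2 = 1.963.
Mean = β/(α−1) = 16.1/6.2 = 2.597.
This is the posterior mode — the MAP estimate.

1.963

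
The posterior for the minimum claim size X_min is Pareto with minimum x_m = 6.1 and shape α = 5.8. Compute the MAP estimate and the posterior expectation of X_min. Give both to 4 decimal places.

The Pareto density is strictly decreasing on [x_m, ∞), so the mode is x_m = 6.1000.
Mean = α·x_m/(α−1) = 5.8·6.1/4.8 = 7.3708.
The posterior is right-skewed, so the mean exceeds the mode.

MAP = 6.1000, posterior mean = 7.3708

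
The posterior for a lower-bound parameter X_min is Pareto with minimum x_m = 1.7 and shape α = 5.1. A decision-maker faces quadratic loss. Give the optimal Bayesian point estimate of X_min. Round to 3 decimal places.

The Pareto density is strictly decreasing on [x_m, ∞), so the mode is x_m = 1.700.
Mean = α·x_m/(α−1) = 5.1·1.7/4.1 = 2.115.
Quadratic loss ⇒ the optimal estimator is the posterior mean.

2.115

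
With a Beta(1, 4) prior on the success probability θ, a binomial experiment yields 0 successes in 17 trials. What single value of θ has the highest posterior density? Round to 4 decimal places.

Posterior: Beta(1+0, 4+17) = Beta(1, 21).
Since α = 1 ≤ 1 and β > 1, the Beta density is monotone decreasing on [0,1]; the mode is at 0.
Mean = 1/(1+21) = 0.0455.
This is the posterior mode — the MAP estimate.

0.0000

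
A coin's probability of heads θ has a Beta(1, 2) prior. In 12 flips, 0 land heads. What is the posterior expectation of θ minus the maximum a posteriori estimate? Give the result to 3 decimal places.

0.067

Posterior: Beta(1+0, 2+12) = Beta(1, 14).
Since α = 1 ≤ 1 and β > 1, the Beta density is monotone decreasing on [0,1]; the mode is at 0.
Mean = 1/(1+14) = 0.067.
Difference = 0.067 − 0.000 = 0.067.
The mean is pulled above the mode by the posterior's right skew.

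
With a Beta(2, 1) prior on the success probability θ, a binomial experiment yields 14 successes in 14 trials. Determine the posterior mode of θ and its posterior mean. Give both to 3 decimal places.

posterior mode = 1.000, posterior mean = 0.941

Posterior: Beta(2+14, 1+0) = Beta(16, 1).
Since β = 1 ≤ 1 and α > 1, the Beta density is monotone increasing on [0,1]; the mode is at 1.
Mean = 16/(16+1) = 0.941.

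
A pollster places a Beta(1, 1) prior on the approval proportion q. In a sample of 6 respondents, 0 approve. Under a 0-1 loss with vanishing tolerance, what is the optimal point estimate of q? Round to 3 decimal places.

Posterior: Beta(1+0, 1+6) = Beta(1, 7).
Since α = 1 ≤ 1 and β > 1, the Beta density is monotone decreasing on [0,1]; the mode is at 0.
Mean = 1/(1+7) = 0.125.
This is the posterior mode — the MAP estimate.

0.000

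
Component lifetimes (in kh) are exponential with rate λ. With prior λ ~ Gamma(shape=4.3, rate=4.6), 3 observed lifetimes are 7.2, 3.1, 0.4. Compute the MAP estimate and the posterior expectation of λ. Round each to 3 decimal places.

Σ times = 10.7. Posterior: Gamma(shape = 4.3+3 = 7.3, rate = 4.6+10.7 = 15.3).
Mode = (α−1)/β = 6.3/15.3 = 0.412.
Mean = α/β = 7.3/15.3 = 0.477.

λ_MAP = 0.412, E[λ|data] = 0.477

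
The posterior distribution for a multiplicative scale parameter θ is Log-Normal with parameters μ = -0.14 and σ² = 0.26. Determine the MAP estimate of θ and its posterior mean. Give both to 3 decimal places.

θ_MAP = 0.670, E[θ|data] = 0.990

Mode = exp(μ − σ²) = exp(-0.40) = 0.670.
Mean = exp(μ + σ²/2) = exp(-0.010) = 0.990.
Right-skewed posterior ⇒ mode < mean.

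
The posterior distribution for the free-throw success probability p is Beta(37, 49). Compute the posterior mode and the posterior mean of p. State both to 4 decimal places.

p_MAP = 0.4286, E[p|data] = 0.4302

Mode = (37−1)/(37+49−2) = 36/84 = 0.4286.
Mean = 37/(37+49) = 37/86 = 0.4302.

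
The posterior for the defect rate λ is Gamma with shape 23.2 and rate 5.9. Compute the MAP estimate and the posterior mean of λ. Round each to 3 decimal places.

MAP = 3.763; posterior mean = 3.932

Mode = (α−1)/β = 22.2/5.9 = 3.763.
Mean = α/β = 23.2/5.9 = 3.932.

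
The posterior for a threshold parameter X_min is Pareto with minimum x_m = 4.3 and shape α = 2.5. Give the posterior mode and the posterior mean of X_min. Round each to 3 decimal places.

The Pareto density is strictly decreasing on [x_m, ∞), so the mode is x_m = 4.300.
Mean = α·x_m/(α−1) = 2.5·4.3/1.5 = 7.167.

MAP: 4.300. Posterior mean: 7.167.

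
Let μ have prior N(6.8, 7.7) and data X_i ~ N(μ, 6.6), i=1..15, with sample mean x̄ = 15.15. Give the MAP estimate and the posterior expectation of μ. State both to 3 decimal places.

Posterior for μ is Normal. Precision-weighted mean: (1/7.7·6.8 + 15/6.6·15.15) / (1/7.7 + 15/6.6) = 14.699.
A Normal posterior is symmetric, so mode = mean.

MAP estimate = 14.699, posterior expectation = 14.699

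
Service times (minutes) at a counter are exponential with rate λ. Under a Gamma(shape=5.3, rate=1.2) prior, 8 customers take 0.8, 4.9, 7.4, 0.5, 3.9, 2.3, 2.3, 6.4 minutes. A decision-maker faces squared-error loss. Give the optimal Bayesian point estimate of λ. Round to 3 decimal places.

0.448

Σ times = 28.5. Posterior: Gamma(shape = 5.3+8 = 13.3, rate = 1.2+28.5 = 29.7).
Mode = (α−1)/β = 12.3/29.7 = 0.414.
Mean = α/β = 13.3/29.7 = 0.448.
Squared-error loss ⇒ the optimal estimator is the posterior mean.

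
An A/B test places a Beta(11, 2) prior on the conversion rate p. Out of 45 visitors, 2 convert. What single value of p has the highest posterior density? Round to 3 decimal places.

0.214

Posterior: Beta(11+2, 2+43) = Beta(13, 45).
Mode = (13−1)/(13+45−2) = 12/56 = 0.214.
Mean = 13/(13+45) = 13/58 = 0.224.
This is the posterior mode — the MAP estimate.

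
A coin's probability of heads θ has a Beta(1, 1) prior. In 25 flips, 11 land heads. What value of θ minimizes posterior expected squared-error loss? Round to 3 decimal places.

Posterior: Beta(1+11, 1+14) = Beta(12, 15).
Mode = (12−1)/(12+15−2) = 11/25 = 0.440.
Mean = 12/(12+15) = 12/27 = 0.444.
Squared-error loss ⇒ the optimal estimator is the posterior mean.

0.444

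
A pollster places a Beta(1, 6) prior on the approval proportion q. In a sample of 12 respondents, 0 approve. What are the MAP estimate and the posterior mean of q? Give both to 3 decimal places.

Posterior: Beta(1+0, 6+12) = Beta(1, 18).
Since α = 1 ≤ 1 and β > 1, the Beta density is monotone decreasing on [0,1]; the mode is at 0.
Mean = 1/(1+18) = 0.053.

q_MAP = 0.000, E[q|data] = 0.053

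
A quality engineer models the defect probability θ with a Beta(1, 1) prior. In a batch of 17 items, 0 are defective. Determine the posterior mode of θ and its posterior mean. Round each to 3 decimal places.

Posterior: Beta(1+0, 1+17) = Beta(1, 18).
Since α = 1 ≤ 1 and β > 1, the Beta density is monotone decreasing on [0,1]; the mode is at 0.
Mean = 1/(1+18) = 0.053.
The posterior is right-skewed, so the mean exceeds the mode.

MAP: 0.000. Posterior mean: 0.053.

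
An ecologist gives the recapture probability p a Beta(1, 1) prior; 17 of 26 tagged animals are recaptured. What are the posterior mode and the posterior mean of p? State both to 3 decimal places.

Posterior: Beta(1+17, 1+9) = Beta(18, 10).
Mode = (18−1)/(18+10−2) = 17/26 = 0.654.
With a flat prior the MAP equals the MLE, 17/26.
Mean = 18/(18+10) = 18/28 = 0.643.

MAP = 0.654; posterior mean = 0.643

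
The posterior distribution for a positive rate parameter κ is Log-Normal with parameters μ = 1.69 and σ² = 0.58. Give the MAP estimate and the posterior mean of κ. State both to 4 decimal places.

MAP = 3.0344; posterior mean = 7.2427

Mode = exp(μ − σ²) = exp(1.11) = 3.0344.
Mean = exp(μ + σ²/2) = exp(1.980) = 7.2427.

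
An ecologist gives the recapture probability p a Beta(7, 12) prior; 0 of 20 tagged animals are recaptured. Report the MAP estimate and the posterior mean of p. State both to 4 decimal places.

Posterior: Beta(7+0, 12+20) = Beta(7, 32).
Mode = (7−1)/(7+32−2) = 6/37 = 0.1622.
Mean = 7/(7+32) = 7/39 = 0.1795.
Right-skewed posterior ⇒ mode < mean.

MAP: 0.1622. Posterior mean: 0.1795.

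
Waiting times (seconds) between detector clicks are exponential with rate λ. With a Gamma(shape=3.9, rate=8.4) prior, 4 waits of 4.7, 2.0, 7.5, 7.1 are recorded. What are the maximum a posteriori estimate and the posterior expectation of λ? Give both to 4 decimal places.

MAP: 0.2323. Posterior mean: 0.2660.

Σ times = 21.3. Posterior: Gamma(shape = 3.9+4 = 7.9, rate = 8.4+21.3 = 29.7).
Mode = (α−1)/β = 6.9/29.7 = 0.2323.
Mean = α/β = 7.9/29.7 = 0.2660.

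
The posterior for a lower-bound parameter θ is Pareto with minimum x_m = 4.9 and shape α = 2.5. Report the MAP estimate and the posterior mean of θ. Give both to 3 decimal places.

The Pareto density is strictly decreasing on [x_m, ∞), so the mode is x_m = 4.900.
Mean = α·x_m/(α−1) = 2.5·4.9/1.5 = 8.167.
The posterior is right-skewed, so the mean exceeds the mode.

MAP = 4.900; posterior mean = 8.167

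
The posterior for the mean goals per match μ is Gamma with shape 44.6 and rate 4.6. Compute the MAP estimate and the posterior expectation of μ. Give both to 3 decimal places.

MAP: 9.478. Posterior mean: 9.696.

Mode = (α−1)/β = 43.6/4.6 = 9.478.
Mean = α/β = 44.6/4.6 = 9.696.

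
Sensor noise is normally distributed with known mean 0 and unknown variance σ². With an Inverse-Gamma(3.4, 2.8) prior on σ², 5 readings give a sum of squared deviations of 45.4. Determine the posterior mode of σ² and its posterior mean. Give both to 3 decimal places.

σ²_MAP = 3.696, E[σ²|data] = 5.204

Posterior: Inverse-Gamma(shape = 3.4+5/2 = 5.9, scale = 2.8+45.4/2 = 25.5).
Mode = β/(α+1) = 25.5/6.9 = 3.696.
Mean = β/(α−1) = 25.5/4.9 = 5.204.
Right-skewed posterior ⇒ mode < mean.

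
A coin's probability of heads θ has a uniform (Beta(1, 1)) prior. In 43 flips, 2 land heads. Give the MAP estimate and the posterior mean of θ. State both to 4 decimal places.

MAP = 0.0465, posterior mean = 0.0667

Posterior: Beta(1+2, 1+41) = Beta(3, 42).
Mode = (3−1)/(3+42−2) = 2/43 = 0.0465.
With a flat prior the MAP equals the MLE, 2/43.
Mean = 3/(3+42) = 3/45 = 0.0667.
Right-skewed posterior ⇒ mode < mean.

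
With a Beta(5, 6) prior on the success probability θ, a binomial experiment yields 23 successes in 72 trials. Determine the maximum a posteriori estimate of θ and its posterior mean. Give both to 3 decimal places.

Posterior: Beta(5+23, 6+49) = Beta(28, 55).
Mode = (28−1)/(28+55−2) = 27/81 = 0.333.
Mean = 28/(28+55) = 28/83 = 0.337.
The mean is pulled above the mode by the posterior's right skew.

MAP = 0.333, posterior mean = 0.337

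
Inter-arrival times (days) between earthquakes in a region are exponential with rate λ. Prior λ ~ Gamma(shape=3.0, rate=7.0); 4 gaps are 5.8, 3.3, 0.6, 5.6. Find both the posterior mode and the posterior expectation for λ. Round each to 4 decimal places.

λ_MAP = 0.2691, E[λ|data] = 0.3139

Σ times = 15.3. Posterior: Gamma(shape = 3.0+4 = 7.0, rate = 7.0+15.3 = 22.3).
Mode = (α−1)/β = 6.0/22.3 = 0.2691.
Mean = α/β = 7.0/22.3 = 0.3139.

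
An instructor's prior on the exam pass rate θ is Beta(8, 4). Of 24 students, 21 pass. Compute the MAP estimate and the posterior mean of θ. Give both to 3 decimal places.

θ_MAP = 0.824, E[θ|data] = 0.806

Posterior: Beta(8+21, 4+3) = Beta(29, 7).
Mode = (29−1)/(29+7−2) = 28/34 = 0.824.
Mean = 29/(29+7) = 29/36 = 0.806.
The mean is pulled below the mode by the posterior's left skew.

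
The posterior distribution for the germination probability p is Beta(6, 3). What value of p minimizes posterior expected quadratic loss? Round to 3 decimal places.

Mode = (6−1)/(6+3−2) = 5/7 = 0.714.
Mean = 6/(6+3) = 6/9 = 0.667.
Quadratic loss ⇒ the optimal estimator is the posterior mean.

0.667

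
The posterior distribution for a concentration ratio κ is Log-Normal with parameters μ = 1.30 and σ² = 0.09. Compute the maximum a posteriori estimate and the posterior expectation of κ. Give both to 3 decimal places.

MAP = 3.353; posterior mean = 3.838

Mode = exp(μ − σ²) = exp(1.21) = 3.353.
Mean = exp(μ + σ²/2) = exp(1.345) = 3.838.
Right-skewed posterior ⇒ mode < mean.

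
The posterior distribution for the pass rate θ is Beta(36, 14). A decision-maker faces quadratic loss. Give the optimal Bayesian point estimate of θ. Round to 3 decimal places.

Mode = (36−1)/(36+14−2) = 35/48 = 0.729.
Mean = 36/(36+14) = 36/50 = 0.720.
Quadratic loss ⇒ the optimal estimator is the posterior mean.

0.720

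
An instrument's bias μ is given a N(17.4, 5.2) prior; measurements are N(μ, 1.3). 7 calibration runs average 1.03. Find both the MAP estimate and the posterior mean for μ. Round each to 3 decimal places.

Posterior for μ is Normal. Precision-weighted mean: (1/5.2·17.4 + 7/1.3·1.03) / (1/5.2 + 7/1.3) = 1.594.
A Normal posterior is symmetric, so mode = mean.

MAP estimate = 1.594, posterior mean = 1.594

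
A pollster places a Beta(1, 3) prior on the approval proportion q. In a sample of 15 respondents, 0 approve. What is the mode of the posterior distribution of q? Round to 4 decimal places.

0.0000

Posterior: Beta(1+0, 3+15) = Beta(1, 18).
Since α = 1 ≤ 1 and β > 1, the Beta density is monotone decreasing on [0,1]; the mode is at 0.
Mean = 1/(1+18) = 0.0526.
This is the posterior mode — the MAP estimate.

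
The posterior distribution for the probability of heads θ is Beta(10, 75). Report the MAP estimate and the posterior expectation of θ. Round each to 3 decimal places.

MAP estimate = 0.108, posterior expectation = 0.118

Mode = (10−1)/(10+75−2) = 9/83 = 0.108.
Mean = 10/(10+75) = 10/85 = 0.118.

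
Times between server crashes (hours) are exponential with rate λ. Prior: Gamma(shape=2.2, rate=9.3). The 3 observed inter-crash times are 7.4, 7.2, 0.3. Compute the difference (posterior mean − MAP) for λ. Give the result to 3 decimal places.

0.041

Σ times = 14.9. Posterior: Gamma(shape = 2.2+3 = 5.2, rate = 9.3+14.9 = 24.2).
Mode = (α−1)/β = 4.2/24.2 = 0.174.
Mean = α/β = 5.2/24.2 = 0.215.
Difference = 0.215 − 0.174 = 0.041.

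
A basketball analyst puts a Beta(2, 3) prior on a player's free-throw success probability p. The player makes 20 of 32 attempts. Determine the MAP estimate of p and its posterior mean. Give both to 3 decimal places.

MAP = 0.600; posterior mean = 0.595

Posterior: Beta(2+20, 3+12) = Beta(22, 15).
Mode = (22−1)/(22+15−2) = 21/35 = 0.600.
Mean = 22/(22+15) = 22/37 = 0.595.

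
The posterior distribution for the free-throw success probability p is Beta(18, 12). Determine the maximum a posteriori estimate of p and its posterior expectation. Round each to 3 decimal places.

Mode = (18−1)/(18+12−2) = 17/28 = 0.607.
Mean = 18/(18+12) = 18/30 = 0.600.

maximum a posteriori estimate = 0.607, posterior expectation = 0.600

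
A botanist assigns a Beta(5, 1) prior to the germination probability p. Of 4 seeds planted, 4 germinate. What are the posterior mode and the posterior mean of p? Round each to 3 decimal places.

MAP: 1.000. Posterior mean: 0.900.

Posterior: Beta(5+4, 1+0) = Beta(9, 1).
Since β = 1 ≤ 1 and α > 1, the Beta density is monotone increasing on [0,1]; the mode is at 1.
Mean = 9/(9+1) = 0.900.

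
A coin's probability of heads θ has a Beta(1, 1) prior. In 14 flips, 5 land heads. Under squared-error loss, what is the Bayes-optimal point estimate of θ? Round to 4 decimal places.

0.3750

Posterior: Beta(1+5, 1+9) = Beta(6, 10).
Mode = (6−1)/(6+10−2) = 5/14 = 0.3571.
Mean = 6/(6+10) = 6/16 = 0.3750.
Squared-error loss ⇒ the optimal estimator is the posterior mean.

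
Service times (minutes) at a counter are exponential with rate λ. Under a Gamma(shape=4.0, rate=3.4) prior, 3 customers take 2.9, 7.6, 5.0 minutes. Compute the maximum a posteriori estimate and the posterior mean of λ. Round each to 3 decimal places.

MAP = 0.317; posterior mean = 0.370

Σ times = 15.5. Posterior: Gamma(shape = 4.0+3 = 7.0, rate = 3.4+15.5 = 18.9).
Mode = (α−1)/β = 6.0/18.9 = 0.317.
Mean = α/β = 7.0/18.9 = 0.370.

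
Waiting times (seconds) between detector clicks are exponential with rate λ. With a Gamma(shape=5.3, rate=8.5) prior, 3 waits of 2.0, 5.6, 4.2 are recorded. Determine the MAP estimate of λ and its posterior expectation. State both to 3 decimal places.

λ_MAP = 0.360, E[λ|data] = 0.409

Σ times = 11.8. Posterior: Gamma(shape = 5.3+3 = 8.3, rate = 8.5+11.8 = 20.3).
Mode = (α−1)/β = 7.3/20.3 = 0.360.
Mean = α/β = 8.3/20.3 = 0.409.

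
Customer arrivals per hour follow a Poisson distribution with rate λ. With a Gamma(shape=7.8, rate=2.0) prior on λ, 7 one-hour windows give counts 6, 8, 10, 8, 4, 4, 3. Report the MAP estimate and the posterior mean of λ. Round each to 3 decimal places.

Σ counts = 43. Posterior: Gamma(shape = 7.8+43 = 50.8, rate = 2.0+7 = 9.0).
Mode = (α−1)/β = 49.8/9.0 = 5.533.
Mean = α/β = 50.8/9.0 = 5.644.

MAP: 5.533. Posterior mean: 5.644.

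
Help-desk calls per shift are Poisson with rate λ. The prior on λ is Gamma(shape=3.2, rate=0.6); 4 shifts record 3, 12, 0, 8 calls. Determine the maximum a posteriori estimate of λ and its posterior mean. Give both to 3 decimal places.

Σ counts = 23. Posterior: Gamma(shape = 3.2+23 = 26.2, rate = 0.6+4 = 4.6).
Mode = (α−1)/β = 25.2/4.6 = 5.478.
Mean = α/β = 26.2/4.6 = 5.696.

MAP = 5.478, posterior mean = 5.696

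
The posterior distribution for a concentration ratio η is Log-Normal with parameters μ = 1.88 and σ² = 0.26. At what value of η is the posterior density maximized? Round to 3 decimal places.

5.053

Mode = exp(μ − σ²) = exp(1.62) = 5.053.
Mean = exp(μ + σ²/2) = exp(2.010) = 7.463.
This is the posterior mode — the MAP estimate.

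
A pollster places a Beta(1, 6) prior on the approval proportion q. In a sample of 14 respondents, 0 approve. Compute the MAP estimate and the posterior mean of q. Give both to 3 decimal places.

MAP = 0.000; posterior mean = 0.048

Posterior: Beta(1+0, 6+14) = Beta(1, 20).
Since α = 1 ≤ 1 and β > 1, the Beta density is monotone decreasing on [0,1]; the mode is at 0.
Mean = 1/(1+20) = 0.048.
The posterior is right-skewed, so the mean exceeds the mode.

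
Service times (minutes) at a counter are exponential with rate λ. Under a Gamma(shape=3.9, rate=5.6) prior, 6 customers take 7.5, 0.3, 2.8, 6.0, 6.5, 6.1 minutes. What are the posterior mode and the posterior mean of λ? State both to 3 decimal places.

Σ times = 29.2. Posterior: Gamma(shape = 3.9+6 = 9.9, rate = 5.6+29.2 = 34.8).
Mode = (α−1)/β = 8.9/34.8 = 0.256.
Mean = α/β = 9.9/34.8 = 0.284.

posterior mode = 0.256, posterior mean = 0.284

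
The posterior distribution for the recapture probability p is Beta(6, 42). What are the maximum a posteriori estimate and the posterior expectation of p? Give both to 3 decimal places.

p_MAP = 0.109, E[p|data] = 0.125

Mode = (6−1)/(6+42−2) = 5/46 = 0.109.
Mean = 6/(6+42) = 6/48 = 0.125.
Mean > mode: the posterior has a right tail.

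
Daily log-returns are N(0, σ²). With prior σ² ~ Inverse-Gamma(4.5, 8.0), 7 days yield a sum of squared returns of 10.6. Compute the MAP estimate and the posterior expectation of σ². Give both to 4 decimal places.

Posterior: Inverse-Gamma(shape = 4.5+7/2 = 8.0, scale = 8.0+10.6/2 = 13.3).
Mode = β/(α+1) = 13.3/9.0 = 1.4778.
Mean = β/(α−1) = 13.3/7.0 = 1.9000.

MAP: 1.4778. Posterior mean: 1.9000.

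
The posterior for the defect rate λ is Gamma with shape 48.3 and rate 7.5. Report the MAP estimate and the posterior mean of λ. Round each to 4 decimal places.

MAP = 6.3067, posterior mean = 6.4400

Mode = (α−1)/β = 47.3/7.5 = 6.3067.
Mean = α/β = 48.3/7.5 = 6.4400.
Right-skewed posterior ⇒ mode < mean.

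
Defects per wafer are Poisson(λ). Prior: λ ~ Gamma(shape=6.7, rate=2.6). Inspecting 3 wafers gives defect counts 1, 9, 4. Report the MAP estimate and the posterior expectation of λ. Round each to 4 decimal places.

Σ counts = 14. Posterior: Gamma(shape = 6.7+14 = 20.7, rate = 2.6+3 = 5.6).
Mode = (α−1)/β = 19.7/5.6 = 3.5179.
Mean = α/β = 20.7/5.6 = 3.6964.

λ_MAP = 3.5179, E[λ|data] = 3.6964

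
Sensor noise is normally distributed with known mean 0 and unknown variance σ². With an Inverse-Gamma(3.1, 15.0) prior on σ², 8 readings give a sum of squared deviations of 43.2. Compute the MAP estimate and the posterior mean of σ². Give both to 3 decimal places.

Posterior: Inverse-Gamma(shape = 3.1+8/2 = 7.1, scale = 15.0+43.2/2 = 36.6).
Mode = β/(α+1) = 36.6/8.1 = 4.519.
Mean = β/(α−1) = 36.6/6.1 = 6.000.

σ²_MAP = 4.519, E[σ²|data] = 6.000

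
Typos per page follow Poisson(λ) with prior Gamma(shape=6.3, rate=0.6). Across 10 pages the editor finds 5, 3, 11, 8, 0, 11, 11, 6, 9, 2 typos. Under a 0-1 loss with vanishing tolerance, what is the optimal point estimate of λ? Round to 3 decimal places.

6.726

Σ counts = 66. Posterior: Gamma(shape = 6.3+66 = 72.3, rate = 0.6+10 = 10.6).
Mode = (α−1)/β = 71.3/10.6 = 6.726.
Mean = α/β = 72.3/10.6 = 6.821.
This is the posterior mode — the MAP estimate.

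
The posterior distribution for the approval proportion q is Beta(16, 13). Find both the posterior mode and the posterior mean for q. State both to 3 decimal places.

Mode = (16−1)/(16+13−2) = 15/27 = 0.556.
Mean = 16/(16+13) = 16/29 = 0.552.
Mode > mean: the posterior has a left tail.

q_MAP = 0.556, E[q|data] = 0.552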